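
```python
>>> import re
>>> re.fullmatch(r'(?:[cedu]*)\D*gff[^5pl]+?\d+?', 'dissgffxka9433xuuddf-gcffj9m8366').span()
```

`re.fullmatch` is like wrapping the pattern in `^…$` (in single-line mode).
The match spans [0:32] → 'dissgffxka9433xuuddf-gcffj9m8366'.

(0, 32)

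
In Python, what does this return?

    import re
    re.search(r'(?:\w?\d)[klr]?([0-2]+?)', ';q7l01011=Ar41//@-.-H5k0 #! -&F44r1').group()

'q7l0'

The match spans [1:5] → 'q7l0'.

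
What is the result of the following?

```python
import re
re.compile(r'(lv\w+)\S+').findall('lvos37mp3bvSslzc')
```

['lvos37mp3bvSslz']

With a single group, `findall` returns only what that group captured — 1 item.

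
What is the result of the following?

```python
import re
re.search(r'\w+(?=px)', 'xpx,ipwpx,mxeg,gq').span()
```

The positive lookaround only admits positions where the adjacent text matches; those characters stay outside the span.
`re.search` tries every starting position until one works.
The match spans [0:1] → 'x'.

(0, 1)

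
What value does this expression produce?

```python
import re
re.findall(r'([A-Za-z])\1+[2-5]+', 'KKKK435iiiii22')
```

['K', 'i']

A backreference is literal: `\1` must see the identical characters the first group matched.
With a single group, `findall` returns only what that group captured — 2 items.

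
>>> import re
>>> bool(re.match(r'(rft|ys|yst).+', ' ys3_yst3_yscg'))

`re.match` won't scan ahead — the pattern has to work from the very first character.
Here position 0 doesn't satisfy it, so the call returns None, and `bool(None)` is False.

False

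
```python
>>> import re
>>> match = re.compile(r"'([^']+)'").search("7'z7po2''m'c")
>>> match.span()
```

(1, 8)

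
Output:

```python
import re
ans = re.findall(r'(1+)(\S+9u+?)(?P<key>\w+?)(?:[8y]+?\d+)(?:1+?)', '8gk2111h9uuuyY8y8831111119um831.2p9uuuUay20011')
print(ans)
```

[('111', 'h9uuuyY8y8831111119um831.2p9u', 'uuUa')]

`findall` packs the 3 group values into a tuple for every match.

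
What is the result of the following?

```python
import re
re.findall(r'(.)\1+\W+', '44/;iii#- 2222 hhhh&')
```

`\1` is not a pattern — it's the concrete string captured by group 1, re-applied verbatim.
Walking the string: at [0:4] match '44/;', group 1 = '4'; at [4:10] match 'iii#- ', group 1 = 'i'; at [10:15] match '2222 ', group 1 = '2'; at [15:20] match 'hhhh&', group 1 = 'h'.
One capturing group, so `findall` returns just the captured substring from each match — 4 in all.

['4', 'i', '2', 'h']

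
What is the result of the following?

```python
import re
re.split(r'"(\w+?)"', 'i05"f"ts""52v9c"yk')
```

Matches to split on: at [3:6] → '"f"'; at [9:16] → '"52v9c"'.
The group in the pattern means `split` returns the separators' captures alongside the pieces.

['i05', 'f', 'ts"', '52v9c', 'yk']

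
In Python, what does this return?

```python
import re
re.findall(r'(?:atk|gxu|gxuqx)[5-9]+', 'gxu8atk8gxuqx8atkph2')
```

Scanning left to right: at [0:4] → 'gxu8'; at [4:8] → 'atk8'; at [8:14] → 'gxuqx8'.
Since nothing is captured, `findall` lists the 3 matched substrings directly.

['gxu8', 'atk8', 'gxuqx8']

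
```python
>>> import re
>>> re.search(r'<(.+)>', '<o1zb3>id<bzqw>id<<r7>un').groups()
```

('o1zb3>id<bzqw>id<<r7',)

`search` walks the string left to right and returns the first match it finds.
The match spans [0:22] → '<o1zb3>id<bzqw>id<<r7>'.
Captured: group 1 = 'o1zb3>id<bzqw>id<<r7'.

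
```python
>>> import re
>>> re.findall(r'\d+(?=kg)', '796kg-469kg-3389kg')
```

The `(?=…)`/`(?<=…)` assertion just peeks at neighbouring text; it doesn't advance the match position.
Since nothing is captured, `findall` lists the 3 matched substrings directly.

['796', '469', '3389']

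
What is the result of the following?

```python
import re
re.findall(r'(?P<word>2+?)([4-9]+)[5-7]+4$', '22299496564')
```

[('222', '994965')]

This matches one or more of a literal '2' (lazy) (captured as 'word'); then one or more of a character in [4-9] (captured); then one or more of a character in [5-7], then the literal '4'; then anchored at the end.
Scanning left to right: at [0:11] match '22299496564', groups = ('222', '994965').
2 groups means the one result is a tuple of 2 captured strings — 1 here.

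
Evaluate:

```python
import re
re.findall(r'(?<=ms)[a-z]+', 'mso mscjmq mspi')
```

['o', 'cjmq', 'pi']

The positive lookaround only admits positions where the adjacent text matches; those characters stay outside the span.
Scanning left to right: at [2:3] → 'o'; at [6:10] → 'cjmq'; at [13:15] → 'pi'.
`findall` yields the raw match text (3 of them) because the pattern has no groups.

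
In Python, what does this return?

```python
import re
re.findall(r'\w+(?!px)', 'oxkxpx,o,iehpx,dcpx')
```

['oxkxpx', 'o', 'iehpx', 'dcpx']

The negative lookaround is zero-width — it rules out positions where the adjacent text would match, without consuming anything.
Walking the string: at [0:6] → 'oxkxpx'; at [7:8] → 'o'; at [9:14] → 'iehpx'; at [15:19] → 'dcpx'.
Since nothing is captured, `findall` lists the 4 matched substrings directly.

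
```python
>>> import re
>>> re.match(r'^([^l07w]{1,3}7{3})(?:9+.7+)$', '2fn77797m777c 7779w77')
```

None

`re.match` won't scan ahead — the pattern has to work from the very first character.
Here the pattern fails at index 0, so the call returns None.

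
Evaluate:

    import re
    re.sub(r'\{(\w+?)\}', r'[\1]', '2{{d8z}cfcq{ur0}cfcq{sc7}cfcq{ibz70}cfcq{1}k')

'2{[d8z]cfcq[ur0]cfcq[sc7]cfcq[ibz70]cfcq[1]k'

The replacement refers to a captured group, so each match is rewritten using its own captured text.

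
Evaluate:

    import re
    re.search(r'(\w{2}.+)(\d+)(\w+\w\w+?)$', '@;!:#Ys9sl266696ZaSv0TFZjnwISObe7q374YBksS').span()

(5, 42)

Pattern: exactly 2 of a word character, then one or more of any character (captured); then one or more of a digit (captured); then one or more of a word character, then a word character, then one or more of a word character (lazy) (captured); then anchored at the end.
The match spans [5:42] → 'Ys9sl266696ZaSv0TFZjnwISObe7q374YBksS'.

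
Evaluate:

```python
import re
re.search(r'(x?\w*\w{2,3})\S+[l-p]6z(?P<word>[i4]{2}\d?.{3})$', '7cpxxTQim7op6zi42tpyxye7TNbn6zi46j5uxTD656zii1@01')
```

None

Here the pattern never matches, so the call returns None.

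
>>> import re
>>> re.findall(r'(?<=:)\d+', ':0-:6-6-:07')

['0', '6', '07']

The positive lookaround only admits positions where the adjacent text matches; those characters stay outside the span.
Matches: at [1:2] → '0'; at [4:5] → '6'; at [9:11] → '07'.
Since nothing is captured, `findall` lists the 3 matched substrings directly.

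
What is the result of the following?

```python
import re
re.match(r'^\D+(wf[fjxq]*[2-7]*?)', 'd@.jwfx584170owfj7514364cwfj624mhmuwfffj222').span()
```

With `match`, the pattern is implicitly anchored at the beginning.
The match spans [0:7] → 'd@.jwfx'.

(0, 7)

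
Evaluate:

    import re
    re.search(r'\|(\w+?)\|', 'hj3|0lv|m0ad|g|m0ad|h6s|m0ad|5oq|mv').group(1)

'0lv'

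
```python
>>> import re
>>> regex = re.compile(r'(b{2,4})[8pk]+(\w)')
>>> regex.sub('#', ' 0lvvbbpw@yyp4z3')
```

Pattern: 2 to 4 of a literal 'b' (captured); then one or more of one of [8pk]; then a word character (captured).
Matches: at [5:9] → 'bbpw'.
Every occurrence is swapped for '#'.

' 0lvv#@yyp4z3'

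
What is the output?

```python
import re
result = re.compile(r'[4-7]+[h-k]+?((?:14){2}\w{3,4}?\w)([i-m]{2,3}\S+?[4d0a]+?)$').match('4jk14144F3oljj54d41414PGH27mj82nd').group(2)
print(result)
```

The pattern matches one or more of a character in [4-7]; then one or more of a character in [h-k] (lazy); then the literal '14' repeated 2 times, then 3 to 4 of a word character (lazy), then a word character (captured); then 2 to 3 of a character in [i-m], then one or more of a non-whitespace character (lazy), then one or more of one of [4d0a] (lazy) (captured); then anchored at the end.
With the lazy modifier that quantifier settles for the fewest repetitions that let the rest of the pattern succeed (the atoms after it are unaffected and can still be greedy).
`match` is anchored at position 0; if the pattern doesn't fit there, it returns None.
The match spans [0:33] → '4jk14144F3oljj54d41414PGH27mj82nd'.
Captured: group 1 = '14144F3o', group 2 = 'ljj54d41414PGH27mj82nd'.

ljj54d41414PGH27mj82nd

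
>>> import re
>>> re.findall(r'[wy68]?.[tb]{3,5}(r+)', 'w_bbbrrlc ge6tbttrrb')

['rr', 'rr']

Pattern: optionally one of [wy68]; then any character, then 3 to 5 of one of [tb]; then one or more of a literal 'r' (captured).
Walking the string: at [0:7] match 'w_bbbrr', group 1 = 'rr'; at [12:19] match '6tbttrr', group 1 = 'rr'.
With a single group, `findall` returns only what that group captured — 2 items.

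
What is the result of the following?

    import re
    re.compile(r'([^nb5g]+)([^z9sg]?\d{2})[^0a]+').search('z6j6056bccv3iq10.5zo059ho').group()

'z6j6056bccv3iq1'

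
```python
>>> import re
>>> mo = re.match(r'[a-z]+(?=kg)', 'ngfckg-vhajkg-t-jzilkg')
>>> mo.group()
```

The positive lookaround only admits positions where the adjacent text matches; those characters stay outside the span.
With `match`, the pattern is implicitly anchored at the beginning.
The match spans [0:4] → 'ngfc'.

'ngfc'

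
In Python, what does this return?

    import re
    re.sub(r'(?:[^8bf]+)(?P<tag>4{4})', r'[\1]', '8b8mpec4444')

'8b8[4444]'

Pattern: one or more of any character except [8bf] (non-capturing group); then exactly 4 of a literal '4' (captured as 'tag').
Matches: at [3:11] → 'mpec4444'.
`\1` in the replacement pulls in group 1's text for each match.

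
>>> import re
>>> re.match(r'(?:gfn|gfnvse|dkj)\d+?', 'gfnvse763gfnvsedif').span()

With `match`, the pattern is implicitly anchored at the beginning.
The match spans [0:7] → 'gfnvse7'.

(0, 7)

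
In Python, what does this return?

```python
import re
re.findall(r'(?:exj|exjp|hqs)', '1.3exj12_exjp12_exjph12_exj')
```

Alternation tries branches left to right and keeps the first one that lets the overall match succeed at that position.
Since nothing is captured, `findall` lists the 4 matched substrings directly.

['exj', 'exj', 'exj', 'exj']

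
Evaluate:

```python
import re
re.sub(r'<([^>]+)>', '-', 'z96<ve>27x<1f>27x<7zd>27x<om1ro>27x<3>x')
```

Every occurrence is swapped for '-'.

'z96-27x-27x-27x-27x-x'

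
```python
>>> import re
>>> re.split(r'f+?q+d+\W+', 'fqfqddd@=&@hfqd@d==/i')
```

This matches one or more of the literal 'f' (lazy), then one or more of a literal 'q'; then one or more of a literal 'd'; then one or more of a non-word character.
Matches to split on: at [2:11] → 'fqddd@=&@'; at [12:16] → 'fqd@'.
The string is cut at each match, leaving 3 pieces.

['fq', 'h', 'd==/i']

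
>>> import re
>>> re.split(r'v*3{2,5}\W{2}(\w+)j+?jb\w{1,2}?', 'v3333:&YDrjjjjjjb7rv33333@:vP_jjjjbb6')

['', 'YDrjjjj', 'r', 'vP_jj', '6']

With the lazy modifier that quantifier settles for the fewest repetitions that let the rest of the pattern succeed (the atoms after it are unaffected and can still be greedy).
Because the pattern has a capturing group, `split` also inserts each captured text between the pieces.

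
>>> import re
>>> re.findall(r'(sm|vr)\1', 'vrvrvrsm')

['vr']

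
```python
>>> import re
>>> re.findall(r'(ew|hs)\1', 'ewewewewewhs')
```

['ew', 'ew']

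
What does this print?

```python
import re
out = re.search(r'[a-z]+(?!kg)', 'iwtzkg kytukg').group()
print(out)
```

The negative lookaround is zero-width — it rules out positions where the adjacent text would match, without consuming anything.
The match spans [0:6] → 'iwtzkg'.

iwtzkg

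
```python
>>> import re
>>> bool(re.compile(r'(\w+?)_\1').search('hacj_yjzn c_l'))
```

A backreference is literal: `\1` must see the identical characters the first group matched.
Unlike `match`, `search` isn't anchored — it looks for the pattern anywhere in the string.
Here nothing in the string fits, so the call returns None, and `bool(None)` is False.

False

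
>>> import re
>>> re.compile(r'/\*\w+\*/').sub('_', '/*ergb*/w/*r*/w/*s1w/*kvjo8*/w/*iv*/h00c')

Matches: at [0:8] → '/*ergb*/'; at [9:14] → '/*r*/'; at [20:29] → '/*kvjo8*/'; at [30:36] → '/*iv*/'.
Each match is replaced by '_'.

'_w_w/*s1w_w_h00c'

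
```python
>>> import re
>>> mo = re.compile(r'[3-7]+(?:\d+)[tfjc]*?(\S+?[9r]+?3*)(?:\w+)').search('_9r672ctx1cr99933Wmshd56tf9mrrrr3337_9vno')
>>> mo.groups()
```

The match spans [3:41] → '672ctx1cr99933Wmshd56tf9mrrrr3337_9vno'.
Captured: group 1 = 'ctx1cr'.

('ctx1cr',)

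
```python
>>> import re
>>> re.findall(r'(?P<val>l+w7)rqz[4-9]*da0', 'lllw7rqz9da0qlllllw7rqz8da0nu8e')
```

['lllw7', 'lllllw7']

Pattern: one or more of the literal 'l', then the literal 'w7' (captured as 'val'); then the literal 'rqz', then zero or more of a character in [4-9], then the literal 'da0'.
Walking the string: at [0:12] match 'lllw7rqz9da0', group 1 = 'lllw7'; at [13:27] match 'lllllw7rqz8da0', group 1 = 'lllllw7'.
With a single group, `findall` returns only what that group captured — 2 items.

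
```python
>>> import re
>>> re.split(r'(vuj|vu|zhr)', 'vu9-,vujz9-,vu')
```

['', 'vu', '9-,', 'vuj', 'z9-,', 'vu', '']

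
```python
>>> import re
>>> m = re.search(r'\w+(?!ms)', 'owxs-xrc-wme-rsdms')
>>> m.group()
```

'owxs'

Because the assertion is negative and zero-width, positions next to the forbidden text are skipped.
`re.search` tries every starting position until one works.
The match spans [0:4] → 'owxs'.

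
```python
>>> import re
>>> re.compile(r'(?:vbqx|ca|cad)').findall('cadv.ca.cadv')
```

Alternation isn't longest-match — the leftmost alternative that fits at this position is chosen.
Walking the string: at [0:2] → 'ca'; at [5:7] → 'ca'; at [8:10] → 'ca'.
`findall` yields the raw match text (3 of them) because the pattern has no groups.

['ca', 'ca', 'ca']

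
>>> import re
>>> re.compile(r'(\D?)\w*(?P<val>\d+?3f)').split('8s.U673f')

['8s', '.', '73f', '']

Pattern: optionally a non-digit (captured); then zero or more of a word character; then one or more of a digit (lazy), then the literal '3f' (captured as 'val').
Matches to split on: at [2:8] → '.U673f'.
Because the pattern has a capturing group, `split` also inserts each captured text between the pieces.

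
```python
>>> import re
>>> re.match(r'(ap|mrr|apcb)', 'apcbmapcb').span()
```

`match` is anchored at position 0; if the pattern doesn't fit there, it returns None.
The match spans [0:2] → 'ap'.

(0, 2)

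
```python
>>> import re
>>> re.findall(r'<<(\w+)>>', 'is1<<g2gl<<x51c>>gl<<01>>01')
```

Scanning left to right: at [9:17] match '<<x51c>>', group 1 = 'x51c'; at [19:25] match '<<01>>', group 1 = '01'.
With a single group, `findall` returns only what that group captured — 2 items.

['x51c', '01']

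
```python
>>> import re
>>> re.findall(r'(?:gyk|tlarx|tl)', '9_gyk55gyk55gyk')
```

['gyk', 'gyk', 'gyk']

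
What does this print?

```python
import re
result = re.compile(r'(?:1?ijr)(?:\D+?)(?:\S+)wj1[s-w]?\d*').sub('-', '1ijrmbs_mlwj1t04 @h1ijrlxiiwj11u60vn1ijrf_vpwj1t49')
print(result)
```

- @h-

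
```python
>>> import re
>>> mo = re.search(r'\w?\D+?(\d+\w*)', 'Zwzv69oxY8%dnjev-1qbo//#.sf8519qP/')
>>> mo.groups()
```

('69oxY8',)

This matches optionally a word character, then one or more of a non-digit (lazy); then one or more of a digit, then zero or more of a word character (captured).
`re.search` scans for the first position where the pattern succeeds.
The match spans [0:10] → 'Zwzv69oxY8'.
Captured: group 1 = '69oxY8'.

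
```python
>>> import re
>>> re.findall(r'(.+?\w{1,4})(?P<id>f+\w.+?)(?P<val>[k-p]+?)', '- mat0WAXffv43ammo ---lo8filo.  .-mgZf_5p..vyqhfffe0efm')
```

[('- mat0WAX', 'ffv43a', 'm'), ('mo ---lo8', 'fil', 'o'), ('.  .-mgZ', 'f_5', 'p'), ('..vyqh', 'fffe0ef', 'm')]

This matches one or more of any character (lazy), then 1 to 4 of a word character (captured); then one or more of the literal 'f', then a word character, then one or more of any character (lazy) (captured as 'id'); then one or more of a character in [k-p] (lazy) (captured as 'val').
A non-greedy quantifier consumes as few characters as it can — just enough that the remainder of the pattern still matches from where it stops; whatever follows it matches normally.
Matches: at [0:16] match '- mat0WAXffv43am', groups = ('- mat0WAX', 'ffv43a', 'm'); at [16:29] match 'mo ---lo8filo', groups = ('mo ---lo8', 'fil', 'o'); at [29:41] match '.  .-mgZf_5p', groups = ('.  .-mgZ', 'f_5', 'p'); at [41:55] match '..vyqhfffe0efm', groups = ('..vyqh', 'fffe0ef', 'm').
`findall` packs the 3 group values into a tuple for every match.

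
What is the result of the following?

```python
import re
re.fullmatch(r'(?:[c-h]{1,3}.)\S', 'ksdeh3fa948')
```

None

The pattern matches 1 to 3 of a character in [c-h], then any character (non-capturing group); then a non-whitespace character.
`re.fullmatch` is like wrapping the pattern in `^…$` (in single-line mode).
Here the pattern can't cover the whole string, so the call returns None.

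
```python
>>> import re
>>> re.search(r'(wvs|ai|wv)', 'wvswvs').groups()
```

('wvs',)

The match spans [0:3] → 'wvs'.
Captured: group 1 = 'wvs'.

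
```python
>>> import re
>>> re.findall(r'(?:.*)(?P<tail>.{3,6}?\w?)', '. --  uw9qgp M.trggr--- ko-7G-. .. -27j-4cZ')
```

This matches zero or more of any character (non-capturing group); then 3 to 6 of any character (lazy), then optionally a word character (captured as 'tail').
Walking the string: at [0:43] match '. --  uw9qgp M.trggr--- ko-7G-. .. -27j-4cZ', group 1 = '4cZ'.
One capturing group, so `findall` returns just the captured substring from the one match — 1 in all.

['4cZ']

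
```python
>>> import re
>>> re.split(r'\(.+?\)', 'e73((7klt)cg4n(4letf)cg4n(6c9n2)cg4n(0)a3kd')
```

The `?` after the quantifier makes it lazy — it takes as little as possible before letting the rest of the pattern try.
Splitting on the pattern gives 5 pieces.

['e73', 'cg4n', 'cg4n', 'cg4n', 'a3kd']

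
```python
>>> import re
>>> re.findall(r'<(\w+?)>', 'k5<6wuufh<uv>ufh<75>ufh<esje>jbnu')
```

Matches: at [9:13] match '<uv>', group 1 = 'uv'; at [16:20] match '<75>', group 1 = '75'; at [23:29] match '<esje>', group 1 = 'esje'.
With a single group, `findall` returns only what that group captured — 3 items.

['uv', '75', 'esje']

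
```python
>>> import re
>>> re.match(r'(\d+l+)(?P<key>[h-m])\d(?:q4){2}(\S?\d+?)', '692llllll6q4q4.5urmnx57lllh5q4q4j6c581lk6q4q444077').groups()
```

The match spans [0:16] → '692llllll6q4q4.5'.
Captured: group 1 = '692lllll', group 2 = 'l', group 3 = '.5'.

('692lllll', 'l', '.5')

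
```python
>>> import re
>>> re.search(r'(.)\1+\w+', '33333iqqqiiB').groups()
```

('3',)

A backreference is literal: `\1` must see the identical characters the first group matched.
Unlike `match`, `search` isn't anchored — it looks for the pattern anywhere in the string.
The match spans [0:12] → '33333iqqqiiB'.
Captured: group 1 = '3'.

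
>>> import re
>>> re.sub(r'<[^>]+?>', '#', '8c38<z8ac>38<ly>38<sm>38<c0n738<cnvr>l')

Matches: at [4:10] → '<z8ac>'; at [12:16] → '<ly>'; at [18:22] → '<sm>'; at [24:37] → '<c0n738<cnvr>'.
Each match is replaced by '#'.

'8c38#38#38#38#l'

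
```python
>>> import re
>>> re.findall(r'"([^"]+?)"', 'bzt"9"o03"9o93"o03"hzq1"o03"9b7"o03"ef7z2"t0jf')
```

['9', '9o93', 'hzq1', '9b7', 'ef7z2']

Scanning left to right: at [3:6] match '"9"', group 1 = '9'; at [9:15] match '"9o93"', group 1 = '9o93'; at [18:24] match '"hzq1"', group 1 = 'hzq1'; at [27:32] match '"9b7"', group 1 = '9b7'; at [35:42] match '"ef7z2"', group 1 = 'ef7z2'.
With a single group, `findall` returns only what that group captured — 5 items.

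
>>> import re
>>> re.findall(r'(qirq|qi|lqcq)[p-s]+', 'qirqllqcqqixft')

['qi', 'lqcq']

Scanning left to right: at [0:4] match 'qirq', group 1 = 'qi'; at [5:10] match 'lqcqq', group 1 = 'lqcq'.
One capturing group, so `findall` returns just the captured substring from each match — 2 in all.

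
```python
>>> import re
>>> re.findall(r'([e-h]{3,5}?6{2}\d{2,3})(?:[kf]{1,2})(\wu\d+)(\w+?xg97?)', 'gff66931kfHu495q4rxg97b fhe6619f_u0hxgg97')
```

Pattern: 3 to 5 of a character in [e-h] (lazy), then exactly 2 of a literal '6', then 2 to 3 of a digit (captured); then 1 to 2 of one of [kf] (non-capturing group); then a word character, then the literal 'u', then one or more of a digit (captured); then one or more of a word character (lazy), then the literal 'xg9', then optionally the literal '7' (captured).
Matches: at [0:22] match 'gff66931kfHu495q4rxg97', groups = ('gff66931', 'Hu495', 'q4rxg97').
With 3 capturing groups, `findall` returns a 3-tuple per match.

[('gff66931', 'Hu495', 'q4rxg97')]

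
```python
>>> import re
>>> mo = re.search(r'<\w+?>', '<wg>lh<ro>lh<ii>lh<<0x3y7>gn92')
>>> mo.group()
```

The match spans [0:4] → '<wg>'.

'<wg>'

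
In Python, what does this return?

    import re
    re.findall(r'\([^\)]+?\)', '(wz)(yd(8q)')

Scanning left to right: at [0:4] → '(wz)'; at [4:11] → '(yd(8q)'.
With no groups in the pattern, `findall` gives back each whole match — 2 here.

['(wz)', '(yd(8q)']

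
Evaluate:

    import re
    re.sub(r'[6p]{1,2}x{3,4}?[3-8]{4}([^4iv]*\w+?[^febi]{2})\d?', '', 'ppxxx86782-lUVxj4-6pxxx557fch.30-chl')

'pxxx557fch.30-chl'

Pattern: 1 to 2 of one of [6p], then 3 to 4 of the literal 'x' (lazy), then exactly 4 of a character in [3-8]; then zero or more of any character except [4iv], then one or more of a word character (lazy), then exactly 2 of any character except [febi] (captured); then optionally a digit.
Each match is replaced by ''.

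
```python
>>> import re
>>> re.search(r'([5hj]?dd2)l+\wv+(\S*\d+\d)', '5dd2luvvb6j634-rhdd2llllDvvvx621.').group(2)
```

'b6j634-rhdd2llllDvvvx621'

Pattern: optionally one of [5hj], then the literal 'dd2' (captured); then one or more of the literal 'l', then a word character; then one or more of a literal 'v'; then zero or more of a non-whitespace character, then one or more of a digit, then a digit (captured).
Unlike `match`, `search` isn't anchored — it looks for the pattern anywhere in the string.
The match spans [0:32] → '5dd2luvvb6j634-rhdd2llllDvvvx621'.
Captured: group 1 = '5dd2', group 2 = 'b6j634-rhdd2llllDvvvx621'.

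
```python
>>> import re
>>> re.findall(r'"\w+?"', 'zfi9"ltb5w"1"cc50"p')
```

Matches: at [4:11] → '"ltb5w"'; at [12:18] → '"cc50"'.
`findall` yields the raw match text (2 of them) because the pattern has no groups.

['"ltb5w"', '"cc50"']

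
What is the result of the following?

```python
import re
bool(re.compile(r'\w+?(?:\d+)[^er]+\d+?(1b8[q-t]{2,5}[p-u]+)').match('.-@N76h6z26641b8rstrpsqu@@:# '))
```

The pattern matches one or more of a word character (lazy); then one or more of a digit (non-capturing group); then one or more of any character except [er], then one or more of a digit (lazy); then the literal '1b8', then 2 to 5 of a character in [q-t], then one or more of a character in [p-u] (captured).
`match` is anchored at position 0; if the pattern doesn't fit there, it returns None.
Here the string doesn't start with a match, so the call returns None, and `bool(None)` is False.

False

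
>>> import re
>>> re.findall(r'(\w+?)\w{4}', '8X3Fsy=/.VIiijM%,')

Pattern: one or more of a word character (lazy) (captured); then exactly 4 of a word character.
Because the quantifier is non-greedy, it stops expanding at the earliest point where the rest of the pattern can succeed.
Walking the string: at [0:5] match '8X3Fs', group 1 = '8'; at [9:14] match 'VIiij', group 1 = 'V'.
Because there's exactly one group, `findall` drops the full match and keeps group 1 from each hit.

['8', 'V']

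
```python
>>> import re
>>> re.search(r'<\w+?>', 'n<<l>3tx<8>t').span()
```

The match spans [2:5] → '<l>'.

(2, 5)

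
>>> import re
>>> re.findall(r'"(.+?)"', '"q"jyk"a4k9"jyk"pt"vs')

['q', 'a4k9', 'pt']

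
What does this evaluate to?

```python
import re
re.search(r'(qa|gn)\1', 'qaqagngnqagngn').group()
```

'qaqa'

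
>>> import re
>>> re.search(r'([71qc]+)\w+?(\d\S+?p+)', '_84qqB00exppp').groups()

('qq', '00exppp')

The match spans [3:13] → 'qqB00exppp'.
Captured: group 1 = 'qq', group 2 = '00exppp'.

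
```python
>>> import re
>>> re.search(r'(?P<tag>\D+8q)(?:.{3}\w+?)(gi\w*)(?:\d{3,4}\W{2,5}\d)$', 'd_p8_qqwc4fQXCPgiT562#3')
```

None

The pattern matches one or more of a non-digit, then the literal '8q' (captured as 'tag'); then exactly 3 of any character, then one or more of a word character (lazy) (non-capturing group); then the literal 'gi', then zero or more of a word character (captured); then 3 to 4 of a digit, then 2 to 5 of a non-word character, then a digit (non-capturing group); then anchored at the end.
`re.search` scans for the first position where the pattern succeeds.
Here the pattern never matches, so the call returns None.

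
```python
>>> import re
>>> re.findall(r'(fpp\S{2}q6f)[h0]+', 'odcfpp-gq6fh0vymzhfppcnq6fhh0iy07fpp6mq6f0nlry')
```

`findall` collects group 1 from each match (3 total).

['fpp-gq6f', 'fppcnq6f', 'fpp6mq6f']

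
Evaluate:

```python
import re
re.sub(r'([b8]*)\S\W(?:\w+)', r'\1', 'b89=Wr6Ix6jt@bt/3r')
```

Pattern: zero or more of one of [b8] (captured); then a non-whitespace character, then a non-word character; then one or more of a word character (non-capturing group).
The replacement refers to a captured group, so each match is rewritten using its own captured text.

'b8@b'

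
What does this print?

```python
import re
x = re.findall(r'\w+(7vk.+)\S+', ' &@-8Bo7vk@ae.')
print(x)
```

This matches one or more of a word character; then the literal '7vk', then one or more of any character (captured); then one or more of a non-whitespace character.
`findall` collects group 1 from the one match (1 total).

['7vk@ae']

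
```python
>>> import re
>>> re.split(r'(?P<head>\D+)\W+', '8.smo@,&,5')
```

['8', '.smo@,&', '5']

Because the pattern has a capturing group, `split` also inserts each captured text between the pieces.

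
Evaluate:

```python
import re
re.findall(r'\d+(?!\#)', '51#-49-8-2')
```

['5', '49', '8', '2']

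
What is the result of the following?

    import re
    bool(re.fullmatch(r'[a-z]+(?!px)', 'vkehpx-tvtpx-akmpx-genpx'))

`re.fullmatch` is like wrapping the pattern in `^…$` (in single-line mode).
Here there's no way to consume every character, so the call returns None, and `bool(None)` is False.

False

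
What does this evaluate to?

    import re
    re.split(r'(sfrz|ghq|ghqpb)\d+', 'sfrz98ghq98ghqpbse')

Matches to split on: at [0:6] → 'sfrz98'; at [6:11] → 'ghq98'.
With a capturing group present, the delimiter's captured portion is kept in the result list.

['', 'sfrz', '', 'ghq', 'ghqpbse']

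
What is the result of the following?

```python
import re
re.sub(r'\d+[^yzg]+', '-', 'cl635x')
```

'cl-'

Each match is replaced by '-'.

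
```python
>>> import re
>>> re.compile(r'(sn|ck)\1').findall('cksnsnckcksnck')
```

['sn', 'ck']

`\1` is not a pattern — it's the concrete string captured by group 1, re-applied verbatim.
Scanning left to right: at [2:6] match 'snsn', group 1 = 'sn'; at [6:10] match 'ckck', group 1 = 'ck'.
`findall` collects group 1 from each match (2 total).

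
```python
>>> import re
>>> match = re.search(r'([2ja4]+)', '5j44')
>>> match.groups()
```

The match spans [1:4] → 'j44'.
Captured: group 1 = 'j44'.

('j44',)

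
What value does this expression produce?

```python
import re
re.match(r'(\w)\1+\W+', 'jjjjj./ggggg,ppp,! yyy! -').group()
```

'jjjjj./'

After group 1 captures some text, `\1` only succeeds where that same text appears again.
`match` is anchored at position 0; if the pattern doesn't fit there, it returns None.
The match spans [0:7] → 'jjjjj./'.
Captured: group 1 = 'j'.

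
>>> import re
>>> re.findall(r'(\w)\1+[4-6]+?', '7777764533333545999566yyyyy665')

`\1` has to match the exact text group 1 already captured.
Scanning left to right: at [0:6] match '777776', group 1 = '7'; at [8:14] match '333335', group 1 = '3'; at [16:20] match '9995', group 1 = '9'; at [22:28] match 'yyyyy6', group 1 = 'y'.
One capturing group, so `findall` returns just the captured substring from each match — 4 in all.

['7', '3', '9', 'y']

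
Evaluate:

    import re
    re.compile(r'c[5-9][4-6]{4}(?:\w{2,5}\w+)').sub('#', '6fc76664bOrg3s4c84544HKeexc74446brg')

`sub` substitutes '#' at each match site.

'6f#'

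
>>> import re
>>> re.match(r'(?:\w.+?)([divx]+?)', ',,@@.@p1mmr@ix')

`match` is anchored at position 0; if the pattern doesn't fit there, it returns None.
Here position 0 doesn't satisfy it, so the call returns None.

None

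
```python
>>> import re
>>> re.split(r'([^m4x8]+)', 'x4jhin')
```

`re.split` interleaves the captured-group text with the surrounding fragments.

['x4', 'jhin', '']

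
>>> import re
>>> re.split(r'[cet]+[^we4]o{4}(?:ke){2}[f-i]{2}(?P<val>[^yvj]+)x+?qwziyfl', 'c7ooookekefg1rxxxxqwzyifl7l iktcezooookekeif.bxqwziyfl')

This matches one or more of one of [cet], then any character except [we4], then exactly 4 of a literal 'o'; then the literal 'ke' repeated 2 times, then exactly 2 of a character in [f-i]; then one or more of any character except [yvj] (captured as 'val'); then one or more of a literal 'x' (lazy); then the literal 'qwz', then the literal 'iy', then the literal 'fl'.
With a capturing group present, the delimiter's captured portion is kept in the result list.

['c7ooookekefg1rxxxxqwzyifl7l ik', '.b', '']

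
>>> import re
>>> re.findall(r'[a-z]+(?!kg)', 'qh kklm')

The negative lookaround is zero-width — it rules out positions where the adjacent text would match, without consuming anything.
Scanning left to right: at [0:2] → 'qh'; at [3:7] → 'kklm'.
With no groups in the pattern, `findall` gives back each whole match — 2 here.

['qh', 'kklm']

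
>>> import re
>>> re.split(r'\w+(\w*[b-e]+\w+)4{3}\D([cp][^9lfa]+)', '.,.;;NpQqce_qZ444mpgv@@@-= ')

`re.split` interleaves the captured-group text with the surrounding fragments.

['.,.;;', 'e_qZ', 'pgv@@@-= ', '']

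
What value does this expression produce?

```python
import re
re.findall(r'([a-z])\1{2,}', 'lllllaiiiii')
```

`\1` is not a pattern — it's the concrete string captured by group 1, re-applied verbatim.
Scanning left to right: at [0:5] match 'lllll', group 1 = 'l'; at [6:11] match 'iiiii', group 1 = 'i'.
Because there's exactly one group, `findall` drops the full match and keeps group 1 from each hit.

['l', 'i']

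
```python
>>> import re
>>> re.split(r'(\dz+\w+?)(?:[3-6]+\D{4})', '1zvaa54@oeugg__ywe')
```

['', '1zvaa', 'gg__ywe']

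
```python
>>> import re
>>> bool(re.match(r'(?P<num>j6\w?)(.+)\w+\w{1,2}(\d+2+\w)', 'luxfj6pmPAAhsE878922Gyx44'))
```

False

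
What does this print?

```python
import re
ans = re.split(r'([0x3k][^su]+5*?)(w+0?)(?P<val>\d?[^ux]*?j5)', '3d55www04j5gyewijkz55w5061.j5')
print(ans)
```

The pattern matches one of [0x3k], then one or more of any character except [su], then zero or more of the literal '5' (lazy) (captured); then one or more of the literal 'w', then optionally the literal '0' (captured); then optionally a digit, then zero or more of any character except [ux] (lazy), then the literal 'j5' (captured as 'val').
`re.split` interleaves the captured-group text with the surrounding fragments.

['', '3d55www04j5gyewijkz55', 'w', '5061.j5', '']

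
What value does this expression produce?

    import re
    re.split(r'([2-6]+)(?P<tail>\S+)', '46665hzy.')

The pattern matches one or more of a character in [2-6] (captured); then one or more of a non-whitespace character (captured as 'tail').
Matches to split on: at [0:9] → '46665hzy.'.
The group in the pattern means `split` returns the separators' captures alongside the pieces.

['', '46665', 'hzy.', '']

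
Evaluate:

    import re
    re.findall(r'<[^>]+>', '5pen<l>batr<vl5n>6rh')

Scanning left to right: at [4:7] → '<l>'; at [11:17] → '<vl5n>'.
Since nothing is captured, `findall` lists the 2 matched substrings directly.

['<l>', '<vl5n>']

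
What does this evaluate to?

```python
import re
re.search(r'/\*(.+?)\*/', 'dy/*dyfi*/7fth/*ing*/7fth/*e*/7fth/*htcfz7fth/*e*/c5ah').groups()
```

('dyfi',)

The match spans [2:10] → '/*dyfi*/'.
Captured: group 1 = 'dyfi'.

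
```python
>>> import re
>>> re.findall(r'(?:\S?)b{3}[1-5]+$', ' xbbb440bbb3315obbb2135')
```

['obbb2135']

Pattern: optionally a non-whitespace character (non-capturing group); then exactly 3 of the literal 'b', then one or more of a character in [1-5]; then anchored at the end.
Matches: at [15:23] → 'obbb2135'.
With no groups in the pattern, `findall` gives back each whole match — 1 here.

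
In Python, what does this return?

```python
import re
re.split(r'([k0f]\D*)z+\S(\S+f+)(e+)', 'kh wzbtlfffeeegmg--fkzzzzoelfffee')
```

['', 'kh wzbtlfffeeegmg--fkzzz', 'elfff', 'ee', '']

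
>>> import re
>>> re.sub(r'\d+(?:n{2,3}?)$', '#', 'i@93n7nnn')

'i@93n#'

Pattern: one or more of a digit; then 2 to 3 of a literal 'n' (lazy) (non-capturing group); then anchored at the end.
Matches: at [5:9] → '7nnn'.
Each match is replaced by '#'.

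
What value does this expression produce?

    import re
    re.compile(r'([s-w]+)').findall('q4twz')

['tw']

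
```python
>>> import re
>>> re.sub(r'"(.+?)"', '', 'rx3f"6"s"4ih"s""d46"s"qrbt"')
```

'rx3fsss'

Lazy quantifiers expand one character at a time until the remainder of the pattern can match.
`sub` substitutes '' at each match site.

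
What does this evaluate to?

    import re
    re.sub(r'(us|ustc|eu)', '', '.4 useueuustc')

'.4 tc'

`|` is ordered: at each position the engine commits to the first alternative that works.
Every occurrence is swapped for ''.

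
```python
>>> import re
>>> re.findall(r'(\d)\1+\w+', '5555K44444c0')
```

`\1` has to match the exact text group 1 already captured.
`findall` collects group 1 from the one match (1 total).

['5']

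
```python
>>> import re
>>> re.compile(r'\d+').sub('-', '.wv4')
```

'.wv-'

Pattern: one or more of a digit.
Matches: at [3:4] → '4'.
Every occurrence is swapped for '-'.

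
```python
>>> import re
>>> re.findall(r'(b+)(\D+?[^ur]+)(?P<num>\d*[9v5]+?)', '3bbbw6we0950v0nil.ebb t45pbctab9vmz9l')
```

Pattern: one or more of a literal 'b' (captured); then one or more of a non-digit (lazy), then one or more of any character except [ur] (captured); then zero or more of a digit, then one or more of one of [9v5] (lazy) (captured as 'num').
Walking the string: at [1:36] match 'bbbw6we0950v0nil.ebb t45pbctab9vmz9', groups = ('bbb', 'w6we0950v0nil.ebb t45pbctab9vmz', '9').
`findall` packs the 3 group values into a tuple for every match.

[('bbb', 'w6we0950v0nil.ebb t45pbctab9vmz', '9')]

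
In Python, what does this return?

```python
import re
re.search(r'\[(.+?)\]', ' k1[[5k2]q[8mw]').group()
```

With the lazy modifier that quantifier settles for the fewest repetitions that let the rest of the pattern succeed (the atoms after it are unaffected and can still be greedy).
`re.search` tries every starting position until one works.
The match spans [3:9] → '[[5k2]'.
Captured: group 1 = '[5k2'.

'[[5k2]'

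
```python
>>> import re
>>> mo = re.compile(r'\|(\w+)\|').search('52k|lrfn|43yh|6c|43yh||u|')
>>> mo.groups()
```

`re.search` tries every starting position until one works.
The match spans [3:9] → '|lrfn|'.
Captured: group 1 = 'lrfn'.

('lrfn',)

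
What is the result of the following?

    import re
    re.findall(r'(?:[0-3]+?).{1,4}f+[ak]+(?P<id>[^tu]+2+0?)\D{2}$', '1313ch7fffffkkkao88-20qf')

['o88-20']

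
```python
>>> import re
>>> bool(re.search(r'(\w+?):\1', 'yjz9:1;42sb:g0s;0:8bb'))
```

A backreference is literal: `\1` must see the identical characters the first group matched.
Here the pattern never matches, so the call returns None, and `bool(None)` is False.

False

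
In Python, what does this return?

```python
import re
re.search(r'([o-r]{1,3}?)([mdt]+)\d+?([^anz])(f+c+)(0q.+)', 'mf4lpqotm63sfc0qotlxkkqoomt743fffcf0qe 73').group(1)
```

'pqo'

The match spans [4:41] → 'pqotm63sfc0qotlxkkqoomt743fffcf0qe 73'.
Captured: group 1 = 'pqo', group 2 = 'tm', group 3 = 's', group 4 = 'fc', group 5 = '0qotlxkkqoomt743fffcf0qe 73'.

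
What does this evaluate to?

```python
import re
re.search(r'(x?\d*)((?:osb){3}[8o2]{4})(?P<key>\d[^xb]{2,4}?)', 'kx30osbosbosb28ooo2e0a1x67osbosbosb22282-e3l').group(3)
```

'2-e'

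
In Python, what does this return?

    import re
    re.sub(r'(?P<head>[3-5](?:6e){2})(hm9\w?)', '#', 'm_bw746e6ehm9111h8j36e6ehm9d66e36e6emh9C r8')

'm_bw7#11h8j#66e36e6emh9C r8'

This matches a character in [3-5], then the literal '6e' repeated 2 times (captured as 'head'); then the literal 'hm9', then optionally a word character (captured).
Matches: at [5:14] → '46e6ehm91'; at [19:28] → '36e6ehm9d'.
Every occurrence is swapped for '#'.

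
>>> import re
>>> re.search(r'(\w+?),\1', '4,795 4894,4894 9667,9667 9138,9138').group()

The backreference `\1` re-matches whatever the first group consumed, character for character.
The match spans [6:15] → '4894,4894'.

'4894,4894'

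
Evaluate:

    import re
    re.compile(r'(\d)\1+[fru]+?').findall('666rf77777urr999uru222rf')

A backreference is literal: `\1` must see the identical characters the first group matched.
Walking the string: at [0:4] match '666r', group 1 = '6'; at [5:11] match '77777u', group 1 = '7'; at [13:17] match '999u', group 1 = '9'; at [19:23] match '222r', group 1 = '2'.
With a single group, `findall` returns only what that group captured — 4 items.

['6', '7', '9', '2']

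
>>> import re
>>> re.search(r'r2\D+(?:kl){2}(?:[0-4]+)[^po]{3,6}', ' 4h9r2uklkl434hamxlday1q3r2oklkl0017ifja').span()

The match spans [4:20] → 'r2uklkl434hamxld'.

(4, 20)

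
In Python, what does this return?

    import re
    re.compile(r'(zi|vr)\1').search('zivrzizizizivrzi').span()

`\1` is not a pattern — it's the concrete string captured by group 1, re-applied verbatim.
`search` walks the string left to right and returns the first match it finds.
The match spans [4:8] → 'zizi'.
Captured: group 1 = 'zi'.

(4, 8)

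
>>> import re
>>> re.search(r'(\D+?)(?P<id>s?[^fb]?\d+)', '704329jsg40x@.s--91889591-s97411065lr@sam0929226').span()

The match spans [6:11] → 'jsg40'.

(6, 11)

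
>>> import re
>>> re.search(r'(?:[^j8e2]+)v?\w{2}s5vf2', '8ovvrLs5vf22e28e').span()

(1, 11)

The match spans [1:11] → 'ovvrLs5vf2'.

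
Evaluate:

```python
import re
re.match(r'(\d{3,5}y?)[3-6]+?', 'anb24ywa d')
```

None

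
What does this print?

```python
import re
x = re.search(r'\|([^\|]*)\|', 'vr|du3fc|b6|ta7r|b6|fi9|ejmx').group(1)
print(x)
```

du3fc

`search` walks the string left to right and returns the first match it finds.
The match spans [2:9] → '|du3fc|'.
Captured: group 1 = 'du3fc'.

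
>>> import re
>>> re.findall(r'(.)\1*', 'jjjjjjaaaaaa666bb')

['j', 'a', '6', 'b']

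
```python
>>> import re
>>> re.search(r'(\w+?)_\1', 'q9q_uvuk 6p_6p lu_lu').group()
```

'6p_6p'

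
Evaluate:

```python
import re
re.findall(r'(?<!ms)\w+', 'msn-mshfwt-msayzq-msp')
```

The negative lookaround is zero-width — it rules out positions where the adjacent text would match, without consuming anything.
Walking the string: at [0:3] → 'msn'; at [4:10] → 'mshfwt'; at [11:17] → 'msayzq'; at [18:21] → 'msp'.
With no groups in the pattern, `findall` gives back each whole match — 4 here.

['msn', 'mshfwt', 'msayzq', 'msp']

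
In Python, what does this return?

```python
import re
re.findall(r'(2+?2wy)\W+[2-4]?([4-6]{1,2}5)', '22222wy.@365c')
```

The pattern matches one or more of a literal '2' (lazy), then the literal '2wy' (captured); then one or more of a non-word character, then optionally a character in [2-4]; then 1 to 2 of a character in [4-6], then a literal '5' (captured).
2 groups means the one result is a tuple of 2 captured strings — 1 here.

[('22222wy', '65')]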